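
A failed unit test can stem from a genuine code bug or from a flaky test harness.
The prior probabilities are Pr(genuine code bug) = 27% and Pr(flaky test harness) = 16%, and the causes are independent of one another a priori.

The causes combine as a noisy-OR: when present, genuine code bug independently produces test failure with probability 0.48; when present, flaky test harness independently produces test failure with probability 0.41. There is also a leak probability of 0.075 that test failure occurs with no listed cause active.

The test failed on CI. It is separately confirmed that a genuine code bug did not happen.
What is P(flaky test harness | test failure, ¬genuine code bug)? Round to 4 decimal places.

P(flaky test harness | test failure, ¬genuine code bug) ≈ 0.5357

Under noisy-OR, P(test failure | causes) = 1 − (1−0.075)·∏(1−qᵢ) over the active causes.
P(test failure | ¬genuine code bug) = 0.075×0.84 + 0.45425×0.16 = 0.063000 + 0.072680 = 0.135680
The flaky test harness-present share is 0.45425×0.16 = 0.072680.
P(flaky test harness | test failure, ¬genuine code bug) = 0.072680 / 0.135680 ≈ 0.5357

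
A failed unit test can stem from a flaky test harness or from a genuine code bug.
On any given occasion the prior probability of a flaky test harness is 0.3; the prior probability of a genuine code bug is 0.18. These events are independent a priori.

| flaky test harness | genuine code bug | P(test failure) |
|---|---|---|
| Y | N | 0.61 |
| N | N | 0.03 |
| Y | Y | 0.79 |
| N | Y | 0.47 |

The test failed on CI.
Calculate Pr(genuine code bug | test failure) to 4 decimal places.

By total probability over the 4 (flaky test harness, genuine code bug) configurations:
  P(test failure) = 0.03·0.7·0.82 + 0.47·0.7·0.18 + 0.61·0.3·0.82 + 0.79·0.3·0.18
        = 0.017220 + 0.059220 + 0.150060 + 0.042660 = 0.269160
Configurations with genuine code bug contribute 0.101880, so
  P(genuine code bug | test failure) = 0.101880 / 0.269160 ≈ 0.3785

Pr(genuine code bug | test failure) ≈ 0.3785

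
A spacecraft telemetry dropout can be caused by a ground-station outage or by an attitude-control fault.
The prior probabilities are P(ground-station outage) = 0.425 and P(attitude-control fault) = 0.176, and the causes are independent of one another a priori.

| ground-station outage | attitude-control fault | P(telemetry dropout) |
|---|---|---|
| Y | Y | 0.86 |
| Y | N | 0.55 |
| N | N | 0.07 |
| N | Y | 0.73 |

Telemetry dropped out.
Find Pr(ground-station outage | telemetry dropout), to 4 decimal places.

P(telemetry dropout) = 0.07*0.575*0.824 + 0.73*0.575*0.176 + 0.55*0.425*0.824 + 0.86*0.425*0.176 = 0.033166 + 0.073876 + 0.192610 + 0.064328 = 0.363980
Restricting to configurations with ground-station outage present: 0.192610 + 0.064328 = 0.256938.
So P(ground-station outage | telemetry dropout) = 0.256938/0.363980 ≈ 0.7059.

Pr(ground-station outage | telemetry dropout) ≈ 0.7059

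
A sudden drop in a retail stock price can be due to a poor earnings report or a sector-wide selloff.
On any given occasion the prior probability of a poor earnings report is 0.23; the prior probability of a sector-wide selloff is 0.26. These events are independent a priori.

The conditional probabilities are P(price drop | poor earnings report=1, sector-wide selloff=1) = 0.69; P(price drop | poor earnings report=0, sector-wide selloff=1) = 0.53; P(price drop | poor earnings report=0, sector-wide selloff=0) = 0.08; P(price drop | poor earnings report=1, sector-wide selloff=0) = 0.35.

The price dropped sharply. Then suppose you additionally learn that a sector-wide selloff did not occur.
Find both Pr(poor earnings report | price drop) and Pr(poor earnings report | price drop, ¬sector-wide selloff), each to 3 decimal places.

Pr(poor earnings report | price drop) ≈ 0.399; Pr(poor earnings report | price drop, ¬sector-wide selloff) ≈ 0.567

Numerator (weight on configurations with poor earnings report): 0.059570 + 0.041262 = 0.100832
Denominator P(price drop): 0.08*0.77*0.74 + 0.53*0.77*0.26 + 0.35*0.23*0.74 + 0.69*0.23*0.26 = 0.252522
P(poor earnings report | price drop) = 0.100832/0.252522 ≈ 0.399

With the extra evidence:
Enumerate both values of poor earnings report and weight by the priors:
  P(price drop | ¬sector-wide selloff) = 0.08*0.77 + 0.35*0.23
        = 0.061600 + 0.080500 = 0.142100
Configurations with poor earnings report contribute 0.080500, so
  P(poor earnings report | price drop, ¬sector-wide selloff) = 0.080500 / 0.142100 ≈ 0.567
With sector-wide selloff excluded, poor earnings report must carry more of the explanatory weight for the price drop.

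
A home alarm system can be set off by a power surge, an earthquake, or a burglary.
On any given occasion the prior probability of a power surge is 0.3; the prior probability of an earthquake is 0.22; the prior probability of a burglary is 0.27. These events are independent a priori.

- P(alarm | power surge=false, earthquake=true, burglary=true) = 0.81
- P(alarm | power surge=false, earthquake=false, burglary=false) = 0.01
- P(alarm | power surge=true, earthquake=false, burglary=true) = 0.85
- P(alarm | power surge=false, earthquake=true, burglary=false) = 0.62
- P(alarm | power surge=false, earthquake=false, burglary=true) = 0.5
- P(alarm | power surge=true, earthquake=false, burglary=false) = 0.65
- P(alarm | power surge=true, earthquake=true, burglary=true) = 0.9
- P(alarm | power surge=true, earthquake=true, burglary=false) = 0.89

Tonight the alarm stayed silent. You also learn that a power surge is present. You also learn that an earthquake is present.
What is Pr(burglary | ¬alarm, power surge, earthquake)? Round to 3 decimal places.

Enumerate both values of burglary and weight by the priors:
  P(¬alarm | power surge, earthquake) = 0.11×0.73 + 0.1×0.27
        = 0.080300 + 0.027000 = 0.107300
Keeping only the burglary-present terms gives 0.027000, so
  P(burglary | ¬alarm, power surge, earthquake) = 0.027000 / 0.107300 ≈ 0.252

Pr(burglary | ¬alarm, power surge, earthquake) ≈ 0.252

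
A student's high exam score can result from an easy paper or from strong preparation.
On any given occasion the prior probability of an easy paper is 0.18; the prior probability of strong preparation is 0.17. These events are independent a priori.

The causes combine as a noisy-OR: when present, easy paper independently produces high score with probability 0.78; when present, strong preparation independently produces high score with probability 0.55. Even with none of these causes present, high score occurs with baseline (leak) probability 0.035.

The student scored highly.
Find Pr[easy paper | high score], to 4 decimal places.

Under noisy-OR, P(high score | causes) = 1 − (1−0.035)·∏(1−qᵢ) over the active causes.
Enumerate the 4 (easy paper, strong preparation) configurations and weight by the priors:
  P(high score) = 0.035×0.82×0.83 + 0.56575×0.82×0.17 + 0.7877×0.18×0.83 + 0.904465×0.18×0.17
        = 0.023821 + 0.078866 + 0.117682 + 0.027677 = 0.248046
Keeping only the easy paper-present terms gives 0.145359, so
  P(easy paper | high score) = 0.145359 / 0.248046 ≈ 0.5860

Pr[easy paper | high score] ≈ 0.5860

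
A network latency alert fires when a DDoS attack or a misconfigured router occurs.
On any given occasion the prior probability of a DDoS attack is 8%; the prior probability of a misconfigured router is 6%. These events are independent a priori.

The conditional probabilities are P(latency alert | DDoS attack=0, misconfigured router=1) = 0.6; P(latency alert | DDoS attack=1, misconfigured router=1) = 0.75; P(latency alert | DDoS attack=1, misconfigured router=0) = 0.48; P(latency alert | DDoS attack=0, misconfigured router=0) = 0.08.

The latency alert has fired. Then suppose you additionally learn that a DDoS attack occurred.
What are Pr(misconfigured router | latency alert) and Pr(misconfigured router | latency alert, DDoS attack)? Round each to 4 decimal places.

Pr(misconfigured router | latency alert) ≈ 0.2586; Pr(misconfigured router | latency alert, DDoS attack) ≈ 0.0907

By total probability over the 4 (DDoS attack, misconfigured router) configurations:
  P(latency alert) = 0.08·0.92·0.94 + 0.6·0.92·0.06 + 0.48·0.08·0.94 + 0.75·0.08·0.06
        = 0.069184 + 0.033120 + 0.036096 + 0.003600 = 0.142000
The terms with misconfigured router present sum to 0.036720, so
  P(misconfigured router | latency alert) = 0.036720 / 0.142000 ≈ 0.2586

Now condition on the additional information:
For the numerator, keep only misconfigured router=true terms: 0.75*0.06 = 0.045000
Denominator P(latency alert | DDoS attack): 0.48*0.94 + 0.75*0.06 = 0.496200
Posterior = 0.045000 / 0.496200 ≈ 0.0907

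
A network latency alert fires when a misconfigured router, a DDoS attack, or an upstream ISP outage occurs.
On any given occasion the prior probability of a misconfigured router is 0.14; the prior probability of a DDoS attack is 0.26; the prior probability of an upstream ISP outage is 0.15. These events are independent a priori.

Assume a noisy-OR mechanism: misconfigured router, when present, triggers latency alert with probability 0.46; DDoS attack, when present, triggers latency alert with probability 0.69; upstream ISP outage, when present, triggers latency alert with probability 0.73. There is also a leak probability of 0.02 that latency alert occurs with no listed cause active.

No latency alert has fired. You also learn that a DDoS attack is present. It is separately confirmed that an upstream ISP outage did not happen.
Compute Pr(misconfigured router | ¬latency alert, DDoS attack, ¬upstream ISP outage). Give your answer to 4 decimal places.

Under noisy-OR, P(latency alert | causes) = 1 − (1−0.02)·∏(1−qᵢ) over the active causes.
P(¬latency alert | DDoS attack, ¬upstream ISP outage) = 0.3038·0.86 + 0.164052·0.14 = 0.261268 + 0.022967 = 0.284235
Restricting to configurations with misconfigured router present: 0.164052·0.14 = 0.022967.
P(misconfigured router | ¬latency alert, DDoS attack, ¬upstream ISP outage) = 0.022967 / 0.284235 ≈ 0.0808

Pr(misconfigured router | ¬latency alert, DDoS attack, ¬upstream ISP outage) ≈ 0.0808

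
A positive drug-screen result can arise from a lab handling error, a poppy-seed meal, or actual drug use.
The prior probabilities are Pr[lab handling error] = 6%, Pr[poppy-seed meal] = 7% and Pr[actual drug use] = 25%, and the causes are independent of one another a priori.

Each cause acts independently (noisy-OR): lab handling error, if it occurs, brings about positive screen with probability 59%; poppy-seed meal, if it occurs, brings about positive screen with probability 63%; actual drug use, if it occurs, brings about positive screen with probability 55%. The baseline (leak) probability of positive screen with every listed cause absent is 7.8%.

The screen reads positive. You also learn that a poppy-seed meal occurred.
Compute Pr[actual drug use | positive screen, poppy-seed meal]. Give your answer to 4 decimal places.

Under noisy-OR, P(positive screen | causes) = 1 − (1−0.078)·∏(1−qᵢ) over the active causes.
Sum P(positive screen|·) weighted by the priors over the 4 (lab handling error, actual drug use) configurations:
  P(positive screen | poppy-seed meal) = 0.65886×0.94×0.75 + 0.846487×0.94×0.25 + 0.860133×0.06×0.75 + 0.93706×0.06×0.25
        = 0.464496 + 0.198924 + 0.038706 + 0.014056 = 0.716182
Keeping only the actual drug use-present terms gives 0.212980, so
  P(actual drug use | positive screen, poppy-seed meal) = 0.212980 / 0.716182 ≈ 0.2974

Pr[actual drug use | positive screen, poppy-seed meal] ≈ 0.2974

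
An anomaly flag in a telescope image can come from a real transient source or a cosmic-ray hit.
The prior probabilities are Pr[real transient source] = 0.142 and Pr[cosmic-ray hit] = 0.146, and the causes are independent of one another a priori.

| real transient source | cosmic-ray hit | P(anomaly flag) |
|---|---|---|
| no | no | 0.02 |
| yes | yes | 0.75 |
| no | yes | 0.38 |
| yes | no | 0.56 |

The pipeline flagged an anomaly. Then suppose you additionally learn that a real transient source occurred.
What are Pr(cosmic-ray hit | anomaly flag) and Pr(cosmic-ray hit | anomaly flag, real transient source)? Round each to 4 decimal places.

P(anomaly flag) = 0.02·0.858·0.854 + 0.38·0.858·0.146 + 0.56·0.142·0.854 + 0.75·0.142·0.146 = 0.014655 + 0.047602 + 0.067910 + 0.015549 = 0.145716
Of this, 0.063151 comes from 0.047602 + 0.015549 (the cosmic-ray hit=true cases).
So P(cosmic-ray hit | anomaly flag) = 0.063151/0.145716 ≈ 0.4334.

With the extra evidence:
P(anomaly flag | real transient source) = 0.56·0.854 + 0.75·0.146 = 0.478240 + 0.109500 = 0.587740
Restricting to configurations with cosmic-ray hit present: 0.75·0.146 = 0.109500.
Hence the posterior is 0.109500/0.587740 ≈ 0.1863.
Conditioning on real transient source lowers the posterior on cosmic-ray hit: the classic explaining-away effect in a common-effect structure.

Pr(cosmic-ray hit | anomaly flag) ≈ 0.4334; Pr(cosmic-ray hit | anomaly flag, real transient source) ≈ 0.1863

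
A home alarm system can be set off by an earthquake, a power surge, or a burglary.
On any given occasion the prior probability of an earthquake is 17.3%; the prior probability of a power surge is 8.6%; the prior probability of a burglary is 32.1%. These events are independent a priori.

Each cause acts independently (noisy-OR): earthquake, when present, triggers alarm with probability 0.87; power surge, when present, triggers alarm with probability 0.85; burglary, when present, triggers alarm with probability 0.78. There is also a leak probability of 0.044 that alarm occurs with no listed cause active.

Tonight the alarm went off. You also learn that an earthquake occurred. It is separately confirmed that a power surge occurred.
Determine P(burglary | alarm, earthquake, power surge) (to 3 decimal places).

Under noisy-OR, P(alarm | causes) = 1 − (1−0.044)·∏(1−qᵢ) over the active causes.
Enumerate both values of burglary and weight by the priors:
  P(alarm | earthquake, power surge) = 0.981358·0.679 + 0.995899·0.321
        = 0.666342 + 0.319684 = 0.986026
Configurations with burglary contribute 0.319684, so
  P(burglary | alarm, earthquake, power surge) = 0.319684 / 0.986026 ≈ 0.324

P(burglary | alarm, earthquake, power surge) ≈ 0.324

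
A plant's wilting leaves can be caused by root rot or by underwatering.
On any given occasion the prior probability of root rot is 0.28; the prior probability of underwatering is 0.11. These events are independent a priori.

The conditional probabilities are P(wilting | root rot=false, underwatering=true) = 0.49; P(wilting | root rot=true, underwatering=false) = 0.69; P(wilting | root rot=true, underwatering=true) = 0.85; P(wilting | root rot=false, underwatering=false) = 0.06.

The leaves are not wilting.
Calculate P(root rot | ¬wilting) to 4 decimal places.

P(¬wilting) = 0.94×0.72×0.89 + 0.51×0.72×0.11 + 0.31×0.28×0.89 + 0.15×0.28×0.11 = 0.602352 + 0.040392 + 0.077252 + 0.004620 = 0.724616
The root rot-present share is 0.077252 + 0.004620 = 0.081872.
Hence the posterior is 0.081872/0.724616 ≈ 0.1130.

P(root rot | ¬wilting) ≈ 0.1130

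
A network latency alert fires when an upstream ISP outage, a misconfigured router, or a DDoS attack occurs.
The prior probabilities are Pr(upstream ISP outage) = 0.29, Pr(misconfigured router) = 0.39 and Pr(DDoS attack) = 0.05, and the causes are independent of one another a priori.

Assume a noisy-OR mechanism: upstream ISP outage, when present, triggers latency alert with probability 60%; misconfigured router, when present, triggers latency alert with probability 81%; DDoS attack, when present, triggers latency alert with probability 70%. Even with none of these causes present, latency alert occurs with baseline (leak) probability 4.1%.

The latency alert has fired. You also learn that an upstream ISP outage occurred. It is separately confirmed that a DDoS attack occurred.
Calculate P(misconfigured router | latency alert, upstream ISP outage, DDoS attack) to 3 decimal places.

P(misconfigured router | latency alert, upstream ISP outage, DDoS attack) ≈ 0.414

Under noisy-OR, P(latency alert | causes) = 1 − (1−0.041)·∏(1−qᵢ) over the active causes.
By total probability over both values of misconfigured router:
  P(latency alert | upstream ISP outage, DDoS attack) = 0.88492*0.61 + 0.978135*0.39
        = 0.539801 + 0.381473 = 0.921274
The terms with misconfigured router present sum to 0.381473, so
  P(misconfigured router | latency alert, upstream ISP outage, DDoS attack) = 0.381473 / 0.921274 ≈ 0.414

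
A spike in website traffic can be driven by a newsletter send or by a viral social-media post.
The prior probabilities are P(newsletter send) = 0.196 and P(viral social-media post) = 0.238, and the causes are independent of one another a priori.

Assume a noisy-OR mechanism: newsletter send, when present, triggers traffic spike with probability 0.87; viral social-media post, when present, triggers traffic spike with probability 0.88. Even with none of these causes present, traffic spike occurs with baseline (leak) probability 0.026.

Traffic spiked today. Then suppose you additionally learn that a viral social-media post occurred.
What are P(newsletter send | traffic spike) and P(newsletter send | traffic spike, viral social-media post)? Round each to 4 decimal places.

Under noisy-OR, P(traffic spike | causes) = 1 − (1−0.026)·∏(1−qᵢ) over the active causes.
P(traffic spike) = 0.026×0.804×0.762 + 0.88312×0.804×0.238 + 0.87338×0.196×0.762 + 0.984806×0.196×0.238 = 0.015929 + 0.168987 + 0.130441 + 0.045939 = 0.361296
Restricting to configurations with newsletter send present: 0.130441 + 0.045939 = 0.176380.
P(newsletter send | traffic spike) = 0.176380 / 0.361296 ≈ 0.4882

Now also conditioning on viral social-media post=true:
Enumerate both values of newsletter send and weight by the priors:
  P(traffic spike | viral social-media post) = 0.88312·0.804 + 0.984806·0.196
        = 0.710028 + 0.193022 = 0.903050
Configurations with newsletter send contribute 0.193022, so
  P(newsletter send | traffic spike, viral social-media post) = 0.193022 / 0.903050 ≈ 0.2137

P(newsletter send | traffic spike) ≈ 0.4882; P(newsletter send | traffic spike, viral social-media post) ≈ 0.2137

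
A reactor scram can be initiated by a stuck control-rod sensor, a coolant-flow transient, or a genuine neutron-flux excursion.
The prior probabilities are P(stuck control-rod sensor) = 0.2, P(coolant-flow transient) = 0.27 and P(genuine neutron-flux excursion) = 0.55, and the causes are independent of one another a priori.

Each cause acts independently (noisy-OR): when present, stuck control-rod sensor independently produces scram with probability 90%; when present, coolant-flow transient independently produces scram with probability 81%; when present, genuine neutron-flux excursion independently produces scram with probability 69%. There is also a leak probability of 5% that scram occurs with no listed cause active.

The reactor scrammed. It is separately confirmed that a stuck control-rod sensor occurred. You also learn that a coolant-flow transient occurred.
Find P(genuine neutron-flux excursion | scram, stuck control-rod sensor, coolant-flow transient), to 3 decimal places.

P(genuine neutron-flux excursion | scram, stuck control-rod sensor, coolant-flow transient) ≈ 0.553

Under noisy-OR, P(scram | causes) = 1 − (1−0.05)·∏(1−qᵢ) over the active causes.
P(scram | stuck control-rod sensor, coolant-flow transient) = 0.98195×0.45 + 0.994405×0.55 = 0.441877 + 0.546923 = 0.988800
Restricting to configurations with genuine neutron-flux excursion present: 0.994405×0.55 = 0.546923.
Hence the posterior is 0.546923/0.988800 ≈ 0.553.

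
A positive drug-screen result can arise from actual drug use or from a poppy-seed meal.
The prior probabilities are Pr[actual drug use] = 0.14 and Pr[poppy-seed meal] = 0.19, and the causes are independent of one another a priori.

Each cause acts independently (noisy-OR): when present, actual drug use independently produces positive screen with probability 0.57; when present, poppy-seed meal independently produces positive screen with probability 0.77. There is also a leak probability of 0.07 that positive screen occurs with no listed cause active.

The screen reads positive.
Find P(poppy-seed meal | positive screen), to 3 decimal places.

P(poppy-seed meal | positive screen) ≈ 0.566

Under noisy-OR, P(positive screen | causes) = 1 − (1−0.07)·∏(1−qᵢ) over the active causes.
By total probability over the 4 (actual drug use, poppy-seed meal) configurations:
  P(positive screen) = 0.07×0.86×0.81 + 0.7861×0.86×0.19 + 0.6001×0.14×0.81 + 0.908023×0.14×0.19
        = 0.048762 + 0.128449 + 0.068051 + 0.024153 = 0.269415
The terms with poppy-seed meal present sum to 0.152602, so
  P(poppy-seed meal | positive screen) = 0.152602 / 0.269415 ≈ 0.566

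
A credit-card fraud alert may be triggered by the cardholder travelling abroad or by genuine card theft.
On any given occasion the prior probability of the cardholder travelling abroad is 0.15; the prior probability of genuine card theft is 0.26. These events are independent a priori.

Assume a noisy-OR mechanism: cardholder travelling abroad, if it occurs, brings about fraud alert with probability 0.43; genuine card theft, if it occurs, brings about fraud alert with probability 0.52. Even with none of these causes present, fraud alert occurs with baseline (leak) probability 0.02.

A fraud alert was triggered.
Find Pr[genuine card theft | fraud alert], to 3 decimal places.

Pr[genuine card theft | fraud alert] ≈ 0.703

Under noisy-OR, P(fraud alert | causes) = 1 − (1−0.02)·∏(1−qᵢ) over the active causes.
Enumerate the 4 (cardholder travelling abroad, genuine card theft) configurations and weight by the priors:
  P(fraud alert) = 0.02×0.85×0.74 + 0.5296×0.85×0.26 + 0.4414×0.15×0.74 + 0.731872×0.15×0.26
        = 0.012580 + 0.117042 + 0.048995 + 0.028543 = 0.207160
Configurations with genuine card theft contribute 0.145585, so
  P(genuine card theft | fraud alert) = 0.145585 / 0.207160 ≈ 0.703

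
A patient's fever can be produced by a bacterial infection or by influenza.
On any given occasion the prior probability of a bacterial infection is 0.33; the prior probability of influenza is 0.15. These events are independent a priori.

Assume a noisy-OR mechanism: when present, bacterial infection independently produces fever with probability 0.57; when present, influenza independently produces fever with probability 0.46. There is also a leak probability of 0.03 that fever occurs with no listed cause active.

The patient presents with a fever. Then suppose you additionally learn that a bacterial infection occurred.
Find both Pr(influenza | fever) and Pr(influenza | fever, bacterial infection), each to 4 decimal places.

Pr(influenza | fever) ≈ 0.3231; Pr(influenza | fever, bacterial infection) ≈ 0.1900

Under noisy-OR, P(fever | causes) = 1 − (1−0.03)·∏(1−qᵢ) over the active causes.
Weight on influenza=true, given the evidence: 0.047858 + 0.038351 = 0.086209
Normalizer over all consistent configurations: 0.03*0.67*0.85 + 0.4762*0.67*0.15 + 0.5829*0.33*0.85 + 0.774766*0.33*0.15 = 0.266797
Posterior = 0.086209 / 0.266797 ≈ 0.3231

With the extra evidence:
Enumerate both values of influenza and weight by the priors:
  P(fever | bacterial infection) = 0.5829*0.85 + 0.774766*0.15
        = 0.495465 + 0.116215 = 0.611680
The terms with influenza present sum to 0.116215, so
  P(influenza | fever, bacterial infection) = 0.116215 / 0.611680 ≈ 0.1900
The drop from 0.3231 to 0.1900 is the explaining-away (discounting) effect.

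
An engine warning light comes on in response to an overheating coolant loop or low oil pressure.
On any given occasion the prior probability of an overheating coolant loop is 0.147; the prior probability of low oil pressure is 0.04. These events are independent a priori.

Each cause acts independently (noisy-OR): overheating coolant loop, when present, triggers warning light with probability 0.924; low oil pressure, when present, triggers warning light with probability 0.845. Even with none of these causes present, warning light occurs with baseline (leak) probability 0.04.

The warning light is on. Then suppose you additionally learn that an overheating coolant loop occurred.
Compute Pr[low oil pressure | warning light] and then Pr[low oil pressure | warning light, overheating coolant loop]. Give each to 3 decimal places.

Pr[low oil pressure | warning light] ≈ 0.176; Pr[low oil pressure | warning light, overheating coolant loop] ≈ 0.043

Under noisy-OR, P(warning light | causes) = 1 − (1−0.04)·∏(1−qᵢ) over the active causes.
For the numerator, keep only low oil pressure=true terms: 0.029043 + 0.005814 = 0.034857
Normalizer over all consistent configurations: 0.04×0.853×0.96 + 0.8512×0.853×0.04 + 0.92704×0.147×0.96 + 0.988691×0.147×0.04 = 0.198436
Posterior = 0.034857 / 0.198436 ≈ 0.176

With the extra evidence:
Weight on low oil pressure=true, given the evidence: 0.988691·0.04 = 0.039548
The normalizing constant is 0.92704·0.96 + 0.988691·0.04 = 0.929506
P(low oil pressure | warning light, overheating coolant loop) = 0.039548/0.929506 ≈ 0.043
— overheating coolant loop explains away the evidence for low oil pressure.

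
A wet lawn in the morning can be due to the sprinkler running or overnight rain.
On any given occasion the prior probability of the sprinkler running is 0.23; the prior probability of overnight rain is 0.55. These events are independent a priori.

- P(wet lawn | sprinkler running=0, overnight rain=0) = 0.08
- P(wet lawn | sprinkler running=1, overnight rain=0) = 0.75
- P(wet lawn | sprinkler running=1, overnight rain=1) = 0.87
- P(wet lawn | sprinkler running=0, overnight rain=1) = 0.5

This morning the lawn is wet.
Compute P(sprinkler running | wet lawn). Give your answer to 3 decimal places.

P(sprinkler running | wet lawn) ≈ 0.439

Sum P(wet lawn|·) weighted by the priors over the 4 (sprinkler running, overnight rain) configurations:
  P(wet lawn) = 0.08×0.77×0.45 + 0.5×0.77×0.55 + 0.75×0.23×0.45 + 0.87×0.23×0.55
        = 0.027720 + 0.211750 + 0.077625 + 0.110055 = 0.427150
Configurations with sprinkler running contribute 0.187680, so
  P(sprinkler running | wet lawn) = 0.187680 / 0.427150 ≈ 0.439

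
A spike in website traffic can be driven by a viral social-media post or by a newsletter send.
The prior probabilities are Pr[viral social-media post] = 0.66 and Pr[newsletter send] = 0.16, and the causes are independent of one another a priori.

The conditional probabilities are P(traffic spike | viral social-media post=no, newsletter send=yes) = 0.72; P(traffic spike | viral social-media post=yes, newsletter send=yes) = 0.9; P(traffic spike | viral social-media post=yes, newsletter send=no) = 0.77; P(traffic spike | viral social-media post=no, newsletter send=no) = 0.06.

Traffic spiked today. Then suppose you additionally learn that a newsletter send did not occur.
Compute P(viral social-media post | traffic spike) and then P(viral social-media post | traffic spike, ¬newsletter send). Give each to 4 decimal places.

Sum P(traffic spike|·) weighted by the priors over the 4 (viral social-media post, newsletter send) configurations:
  P(traffic spike) = 0.06*0.34*0.84 + 0.72*0.34*0.16 + 0.77*0.66*0.84 + 0.9*0.66*0.16
        = 0.017136 + 0.039168 + 0.426888 + 0.095040 = 0.578232
The terms with viral social-media post present sum to 0.521928, so
  P(viral social-media post | traffic spike) = 0.521928 / 0.578232 ≈ 0.9026

Now also conditioning on newsletter send≠true:
Enumerate both values of viral social-media post and weight by the priors:
  P(traffic spike | ¬newsletter send) = 0.06×0.34 + 0.77×0.66
        = 0.020400 + 0.508200 = 0.528600
The terms with viral social-media post present sum to 0.508200, so
  P(viral social-media post | traffic spike, ¬newsletter send) = 0.508200 / 0.528600 ≈ 0.9614
With newsletter send excluded, viral social-media post must carry more of the explanatory weight for the traffic spike.

P(viral social-media post | traffic spike) ≈ 0.9026; P(viral social-media post | traffic spike, ¬newsletter send) ≈ 0.9614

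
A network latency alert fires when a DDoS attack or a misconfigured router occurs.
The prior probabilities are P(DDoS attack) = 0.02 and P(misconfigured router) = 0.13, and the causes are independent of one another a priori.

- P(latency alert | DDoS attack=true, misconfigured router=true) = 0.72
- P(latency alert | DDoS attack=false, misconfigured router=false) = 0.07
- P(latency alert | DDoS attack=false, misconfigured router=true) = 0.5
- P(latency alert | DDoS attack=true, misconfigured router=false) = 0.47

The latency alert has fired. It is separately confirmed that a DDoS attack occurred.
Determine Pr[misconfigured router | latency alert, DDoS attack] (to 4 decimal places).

Pr[misconfigured router | latency alert, DDoS attack] ≈ 0.1863

P(latency alert | DDoS attack) = 0.47*0.87 + 0.72*0.13 = 0.408900 + 0.093600 = 0.502500
Of this, 0.093600 comes from 0.72*0.13 (the misconfigured router=true cases).
Hence the posterior is 0.093600/0.502500 ≈ 0.1863.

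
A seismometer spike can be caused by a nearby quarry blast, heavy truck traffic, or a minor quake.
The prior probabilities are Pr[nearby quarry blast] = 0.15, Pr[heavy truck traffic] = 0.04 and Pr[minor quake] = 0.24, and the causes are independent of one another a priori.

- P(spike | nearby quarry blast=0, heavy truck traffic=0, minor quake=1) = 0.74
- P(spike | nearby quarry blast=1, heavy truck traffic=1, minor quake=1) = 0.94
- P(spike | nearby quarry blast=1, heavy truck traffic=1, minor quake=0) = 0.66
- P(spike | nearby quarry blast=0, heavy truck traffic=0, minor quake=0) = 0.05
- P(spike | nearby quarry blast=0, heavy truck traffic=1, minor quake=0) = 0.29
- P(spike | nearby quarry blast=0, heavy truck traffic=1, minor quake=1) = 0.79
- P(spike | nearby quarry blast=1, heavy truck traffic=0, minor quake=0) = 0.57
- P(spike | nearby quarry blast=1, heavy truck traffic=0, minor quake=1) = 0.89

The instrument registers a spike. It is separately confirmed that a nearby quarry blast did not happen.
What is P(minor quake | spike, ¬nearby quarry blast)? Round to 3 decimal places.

P(spike | ¬nearby quarry blast) = 0.05·0.96·0.76 + 0.74·0.96·0.24 + 0.29·0.04·0.76 + 0.79·0.04·0.24 = 0.036480 + 0.170496 + 0.008816 + 0.007584 = 0.223376
Restricting to configurations with minor quake present: 0.170496 + 0.007584 = 0.178080.
Hence the posterior is 0.178080/0.223376 ≈ 0.797.

P(minor quake | spike, ¬nearby quarry blast) ≈ 0.797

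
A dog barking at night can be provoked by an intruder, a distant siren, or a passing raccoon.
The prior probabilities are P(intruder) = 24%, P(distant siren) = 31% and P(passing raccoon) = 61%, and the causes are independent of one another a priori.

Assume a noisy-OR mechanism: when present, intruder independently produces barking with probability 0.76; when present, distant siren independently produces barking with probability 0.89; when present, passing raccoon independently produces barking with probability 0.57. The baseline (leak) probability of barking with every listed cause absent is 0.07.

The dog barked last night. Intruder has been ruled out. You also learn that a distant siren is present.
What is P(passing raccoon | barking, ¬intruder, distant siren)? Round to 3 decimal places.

P(passing raccoon | barking, ¬intruder, distant siren) ≈ 0.625

Under noisy-OR, P(barking | causes) = 1 − (1−0.07)·∏(1−qᵢ) over the active causes.
By total probability over both values of passing raccoon:
  P(barking | ¬intruder, distant siren) = 0.8977·0.39 + 0.956011·0.61
        = 0.350103 + 0.583167 = 0.933270
Configurations with passing raccoon contribute 0.583167, so
  P(passing raccoon | barking, ¬intruder, distant siren) = 0.583167 / 0.933270 ≈ 0.625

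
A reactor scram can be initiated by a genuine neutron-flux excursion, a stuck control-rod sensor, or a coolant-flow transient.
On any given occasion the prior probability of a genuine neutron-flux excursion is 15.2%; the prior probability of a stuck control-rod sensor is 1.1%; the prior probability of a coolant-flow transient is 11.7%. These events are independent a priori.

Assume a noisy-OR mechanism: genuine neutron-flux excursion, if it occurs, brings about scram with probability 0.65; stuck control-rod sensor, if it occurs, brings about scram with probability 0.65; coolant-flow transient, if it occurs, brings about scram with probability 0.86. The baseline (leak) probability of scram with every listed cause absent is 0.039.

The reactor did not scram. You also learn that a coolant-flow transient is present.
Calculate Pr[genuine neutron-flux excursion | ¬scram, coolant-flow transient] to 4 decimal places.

Pr[genuine neutron-flux excursion | ¬scram, coolant-flow transient] ≈ 0.0590

Under noisy-OR, P(scram | causes) = 1 − (1−0.039)·∏(1−qᵢ) over the active causes.
Enumerate the 4 (genuine neutron-flux excursion, stuck control-rod sensor) configurations and weight by the priors:
  P(¬scram | coolant-flow transient) = 0.13454·0.848·0.989 + 0.047089·0.848·0.011 + 0.047089·0.152·0.989 + 0.016481·0.152·0.011
        = 0.112835 + 0.000439 + 0.007079 + 0.000028 = 0.120381
Keeping only the genuine neutron-flux excursion-present terms gives 0.007107, so
  P(genuine neutron-flux excursion | ¬scram, coolant-flow transient) = 0.007107 / 0.120381 ≈ 0.0590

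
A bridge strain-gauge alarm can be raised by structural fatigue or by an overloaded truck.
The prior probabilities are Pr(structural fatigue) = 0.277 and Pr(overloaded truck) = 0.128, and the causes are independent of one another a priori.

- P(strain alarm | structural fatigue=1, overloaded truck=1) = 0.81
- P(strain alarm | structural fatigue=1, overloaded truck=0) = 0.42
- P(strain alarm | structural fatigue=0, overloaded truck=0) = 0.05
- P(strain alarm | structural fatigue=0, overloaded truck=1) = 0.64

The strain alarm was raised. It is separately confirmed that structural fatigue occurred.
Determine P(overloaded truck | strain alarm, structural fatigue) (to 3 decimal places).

P(strain alarm | structural fatigue) = 0.42·0.872 + 0.81·0.128 = 0.366240 + 0.103680 = 0.469920
The overloaded truck-present share is 0.81·0.128 = 0.103680.
P(overloaded truck | strain alarm, structural fatigue) = 0.103680 / 0.469920 ≈ 0.221

P(overloaded truck | strain alarm, structural fatigue) ≈ 0.221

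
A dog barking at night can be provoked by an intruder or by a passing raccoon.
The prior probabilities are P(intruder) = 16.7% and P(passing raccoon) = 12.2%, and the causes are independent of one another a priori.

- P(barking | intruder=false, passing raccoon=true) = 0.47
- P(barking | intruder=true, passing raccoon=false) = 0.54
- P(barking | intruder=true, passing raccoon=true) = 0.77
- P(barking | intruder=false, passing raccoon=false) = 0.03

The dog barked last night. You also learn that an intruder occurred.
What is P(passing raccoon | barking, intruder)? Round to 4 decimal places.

P(passing raccoon | barking, intruder) ≈ 0.1654

P(barking | intruder) = 0.54×0.878 + 0.77×0.122 = 0.474120 + 0.093940 = 0.568060
Restricting to configurations with passing raccoon present: 0.77×0.122 = 0.093940.
So P(passing raccoon | barking, intruder) = 0.093940/0.568060 ≈ 0.1654.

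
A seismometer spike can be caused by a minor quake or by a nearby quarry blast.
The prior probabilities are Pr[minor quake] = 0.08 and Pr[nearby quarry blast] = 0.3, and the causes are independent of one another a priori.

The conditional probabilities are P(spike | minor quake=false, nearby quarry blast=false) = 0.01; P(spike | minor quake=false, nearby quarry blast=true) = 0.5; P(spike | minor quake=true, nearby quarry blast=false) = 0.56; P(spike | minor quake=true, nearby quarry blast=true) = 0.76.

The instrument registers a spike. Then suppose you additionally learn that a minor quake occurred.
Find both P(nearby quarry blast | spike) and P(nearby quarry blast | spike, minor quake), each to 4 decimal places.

P(spike) = 0.01×0.92×0.7 + 0.5×0.92×0.3 + 0.56×0.08×0.7 + 0.76×0.08×0.3 = 0.006440 + 0.138000 + 0.031360 + 0.018240 = 0.194040
Of this, 0.156240 comes from 0.138000 + 0.018240 (the nearby quarry blast=true cases).
P(nearby quarry blast | spike) = 0.156240 / 0.194040 ≈ 0.8052

Now also conditioning on minor quake=true:
Enumerate both values of nearby quarry blast and weight by the priors:
  P(spike | minor quake) = 0.56×0.7 + 0.76×0.3
        = 0.392000 + 0.228000 = 0.620000
Configurations with nearby quarry blast contribute 0.228000, so
  P(nearby quarry blast | spike, minor quake) = 0.228000 / 0.620000 ≈ 0.3677

P(nearby quarry blast | spike) ≈ 0.8052; P(nearby quarry blast | spike, minor quake) ≈ 0.3677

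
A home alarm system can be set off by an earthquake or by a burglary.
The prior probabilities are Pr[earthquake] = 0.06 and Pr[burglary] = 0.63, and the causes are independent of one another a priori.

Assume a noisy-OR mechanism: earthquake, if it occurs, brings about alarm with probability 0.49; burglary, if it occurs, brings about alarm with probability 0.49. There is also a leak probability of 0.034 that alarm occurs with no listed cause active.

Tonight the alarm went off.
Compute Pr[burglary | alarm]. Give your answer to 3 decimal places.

Pr[burglary | alarm] ≈ 0.934

Under noisy-OR, P(alarm | causes) = 1 − (1−0.034)·∏(1−qᵢ) over the active causes.
Weight on burglary=true, given the evidence: 0.300447 + 0.028302 = 0.328749
The normalizing constant is 0.034·0.94·0.37 + 0.50734·0.94·0.63 + 0.50734·0.06·0.37 + 0.748743·0.06·0.63 = 0.351837
Posterior = 0.328749 / 0.351837 ≈ 0.934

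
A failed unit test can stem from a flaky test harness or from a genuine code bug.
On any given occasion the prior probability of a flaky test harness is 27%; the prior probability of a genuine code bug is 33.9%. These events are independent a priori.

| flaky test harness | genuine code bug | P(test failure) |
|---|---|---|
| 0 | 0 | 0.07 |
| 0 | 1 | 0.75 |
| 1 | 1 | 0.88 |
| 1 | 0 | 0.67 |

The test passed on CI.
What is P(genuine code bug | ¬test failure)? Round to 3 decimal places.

P(genuine code bug | ¬test failure) ≈ 0.125

P(¬test failure) = 0.93*0.73*0.661 + 0.25*0.73*0.339 + 0.33*0.27*0.661 + 0.12*0.27*0.339 = 0.448753 + 0.061868 + 0.058895 + 0.010984 = 0.580500
Restricting to configurations with genuine code bug present: 0.061868 + 0.010984 = 0.072852.
P(genuine code bug | ¬test failure) = 0.072852 / 0.580500 ≈ 0.125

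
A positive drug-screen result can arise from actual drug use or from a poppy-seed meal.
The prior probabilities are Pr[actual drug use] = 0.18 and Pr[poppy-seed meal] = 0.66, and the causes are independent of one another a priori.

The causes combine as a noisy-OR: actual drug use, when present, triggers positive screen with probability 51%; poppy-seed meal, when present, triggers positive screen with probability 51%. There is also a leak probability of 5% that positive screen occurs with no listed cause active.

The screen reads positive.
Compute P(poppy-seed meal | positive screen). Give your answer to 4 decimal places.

P(poppy-seed meal | positive screen) ≈ 0.8909

Under noisy-OR, P(positive screen | causes) = 1 − (1−0.05)·∏(1−qᵢ) over the active causes.
Numerator (weight on configurations with poppy-seed meal): 0.289271 + 0.091702 = 0.380973
Denominator P(positive screen): 0.05*0.82*0.34 + 0.5345*0.82*0.66 + 0.5345*0.18*0.34 + 0.771905*0.18*0.66 = 0.427624
Posterior = 0.380973 / 0.427624 ≈ 0.8909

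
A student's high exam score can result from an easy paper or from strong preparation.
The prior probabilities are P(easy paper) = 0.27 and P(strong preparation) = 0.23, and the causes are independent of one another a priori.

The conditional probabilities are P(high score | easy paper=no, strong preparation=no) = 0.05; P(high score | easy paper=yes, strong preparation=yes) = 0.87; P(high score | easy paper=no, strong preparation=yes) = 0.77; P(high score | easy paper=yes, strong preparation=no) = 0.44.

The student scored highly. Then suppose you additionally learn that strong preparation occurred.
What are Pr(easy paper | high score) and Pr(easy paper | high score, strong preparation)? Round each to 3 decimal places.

For the numerator, keep only easy paper=true terms: 0.091476 + 0.054027 = 0.145503
The normalizing constant is 0.05×0.73×0.77 + 0.77×0.73×0.23 + 0.44×0.27×0.77 + 0.87×0.27×0.23 = 0.302891
P(easy paper | high score) = 0.145503/0.302891 ≈ 0.480

Now condition on the additional information:
Numerator (weight on configurations with easy paper): 0.87×0.27 = 0.234900
Normalizer over all consistent configurations: 0.77×0.73 + 0.87×0.27 = 0.797000
Posterior = 0.234900 / 0.797000 ≈ 0.295

Pr(easy paper | high score) ≈ 0.480; Pr(easy paper | high score, strong preparation) ≈ 0.295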